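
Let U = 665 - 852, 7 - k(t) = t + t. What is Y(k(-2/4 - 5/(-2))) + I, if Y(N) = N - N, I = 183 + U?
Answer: -4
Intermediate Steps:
k(t) = 7 - 2*t (k(t) = 7 - (t + t) = 7 - 2*t)
U = -187
I = -4 (I = 183 - 187 = -4)
Y(N) = 0
Y(k(-2/4 - 5/(-2))) + I = 0 - 4 = -4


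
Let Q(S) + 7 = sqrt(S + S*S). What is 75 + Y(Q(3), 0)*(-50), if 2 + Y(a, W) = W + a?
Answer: 525 - 100*sqrt(3) ≈ 351.79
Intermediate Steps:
Q(S) = -7 + sqrt(S + S**2) (Q(S) = -7 + sqrt(S + S*S) = -7 + sqrt(S + S**2))
Y(a, W) = -2 + W + a (Y(a, W) = -2 + (W + a) = -2 + W + a)
75 + Y(Q(3), 0)*(-50) = 75 + (-2 + 0 + (-7 + sqrt(3*(1 + 3))))*(-50) = 75 + (-2 + 0 + (-7 + sqrt(3*4)))*(-50) = 75 + (-2 + 0 + (-7 + sqrt(12)))*(-50) = 75 + (-2 + 0 + (-7 + 2*sqrt(3)))*(-50) = 75 + (-9 + 2*sqrt(3))*(-50) = 75 + (450 - 100*sqrt(3)) = 525 - 100*sqrt(3)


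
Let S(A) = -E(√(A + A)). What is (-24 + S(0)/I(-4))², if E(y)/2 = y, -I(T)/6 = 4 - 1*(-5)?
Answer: 576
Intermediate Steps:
I(T) = -54 (I(T) = -6*(4 - 1*(-5)) = -6*(4 + 5) = -6*9 = -54)
E(y) = 2*y
S(A) = -2*√2*√A (S(A) = -2*√(A + A) = -2*√(2*A) = -2*√2*√A)
(-24 + S(0)/I(-4))² = (-24 - 2*√2*√0/(-54))² = (-24 - 2*√2*0*(-1/54))² = (-24 + 0*(-1/54))² = (-24 + 0)² = (-24)² = 576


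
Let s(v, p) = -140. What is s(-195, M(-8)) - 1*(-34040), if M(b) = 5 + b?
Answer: 33900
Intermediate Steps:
s(-195, M(-8)) - 1*(-34040) = -140 - 1*(-34040) = -140 + 34040 = 33900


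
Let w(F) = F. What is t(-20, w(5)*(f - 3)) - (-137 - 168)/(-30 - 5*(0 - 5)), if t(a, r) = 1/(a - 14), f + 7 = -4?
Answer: -2075/34 ≈ -61.029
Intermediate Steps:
f = -11 (f = -7 - 4 = -11)
t(a, r) = 1/(-14 + a)
t(-20, w(5)*(f - 3)) - (-137 - 168)/(-30 - 5*(0 - 5)) = 1/(-14 - 20) - (-137 - 168)/(-30 - 5*(0 - 5)) = 1/(-34) - (-305)/(-30 - 5*(-5)) = -1/34 - (-305)/(-30 + 25) = -1/34 - (-305)/(-5) = -1/34 - (-305)*(-1)/5 = -1/34 - 1*61 = -1/34 - 61 = -2075/34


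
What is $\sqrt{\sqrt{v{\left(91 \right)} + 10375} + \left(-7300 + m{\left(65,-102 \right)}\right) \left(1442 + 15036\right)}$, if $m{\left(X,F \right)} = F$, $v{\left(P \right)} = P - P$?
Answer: $\sqrt{-121970156 + 5 \sqrt{415}} \approx 11044.0 i$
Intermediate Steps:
$v{\left(P \right)} = 0$
$\sqrt{\sqrt{v{\left(91 \right)} + 10375} + \left(-7300 + m{\left(65,-102 \right)}\right) \left(1442 + 15036\right)} = \sqrt{\sqrt{0 + 10375} + \left(-7300 - 102\right) \left(1442 + 15036\right)} = \sqrt{\sqrt{10375} - 121970156} = \sqrt{5 \sqrt{415} - 121970156} = \sqrt{-121970156 + 5 \sqrt{415}}$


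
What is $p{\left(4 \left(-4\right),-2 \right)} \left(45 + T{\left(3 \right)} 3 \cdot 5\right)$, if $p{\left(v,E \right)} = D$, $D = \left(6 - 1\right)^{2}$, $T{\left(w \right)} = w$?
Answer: $2250$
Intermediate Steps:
$D = 25$ ($D = 5^{2} = 25$)
$p{\left(v,E \right)} = 25$
$p{\left(4 \left(-4\right),-2 \right)} \left(45 + T{\left(3 \right)} 3 \cdot 5\right) = 25 \left(45 + 3 \cdot 3 \cdot 5\right) = 25 \left(45 + 9 \cdot 5\right) = 25 \left(45 + 45\right) = 25 \cdot 90 = 2250$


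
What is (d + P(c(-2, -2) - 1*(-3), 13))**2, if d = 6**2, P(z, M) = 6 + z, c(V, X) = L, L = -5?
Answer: 1600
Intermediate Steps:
c(V, X) = -5
d = 36
(d + P(c(-2, -2) - 1*(-3), 13))**2 = (36 + (6 + (-5 - 1*(-3))))**2 = (36 + (6 + (-5 + 3)))**2 = (36 + (6 - 2))**2 = (36 + 4)**2 = 40**2 = 1600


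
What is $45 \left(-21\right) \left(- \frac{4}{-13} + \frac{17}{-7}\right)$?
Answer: $\frac{26055}{13} \approx 2004.2$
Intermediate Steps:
$45 \left(-21\right) \left(- \frac{4}{-13} + \frac{17}{-7}\right) = - 945 \left(\left(-4\right) \left(- \frac{1}{13}\right) + 17 \left(- \frac{1}{7}\right)\right) = - 945 \left(\frac{4}{13} - \frac{17}{7}\right) = \left(-945\right) \left(- \frac{193}{91}\right) = \frac{26055}{13}$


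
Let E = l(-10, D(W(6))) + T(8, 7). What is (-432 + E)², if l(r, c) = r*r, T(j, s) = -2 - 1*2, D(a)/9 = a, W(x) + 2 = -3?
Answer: 112896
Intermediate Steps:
W(x) = -5 (W(x) = -2 - 3 = -5)
D(a) = 9*a
T(j, s) = -4 (T(j, s) = -2 - 2 = -4)
l(r, c) = r²
E = 96 (E = (-10)² - 4 = 100 - 4 = 96)
(-432 + E)² = (-432 + 96)² = (-336)² = 112896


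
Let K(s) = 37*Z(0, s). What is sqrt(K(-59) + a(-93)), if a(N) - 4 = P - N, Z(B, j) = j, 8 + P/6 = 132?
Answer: I*sqrt(1342) ≈ 36.633*I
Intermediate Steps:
P = 744 (P = -48 + 6*132 = -48 + 792 = 744)
a(N) = 748 - N (a(N) = 4 + (744 - N) = 748 - N)
K(s) = 37*s
sqrt(K(-59) + a(-93)) = sqrt(37*(-59) + (748 - 1*(-93))) = sqrt(-2183 + (748 + 93)) = sqrt(-2183 + 841) = sqrt(-1342) = I*sqrt(1342)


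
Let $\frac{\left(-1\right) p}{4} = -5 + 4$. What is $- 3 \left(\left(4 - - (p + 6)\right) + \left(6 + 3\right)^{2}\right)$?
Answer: $-285$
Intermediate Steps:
$p = 4$ ($p = - 4 \left(-5 + 4\right) = \left(-4\right) \left(-1\right) = 4$)
$- 3 \left(\left(4 - - (p + 6)\right) + \left(6 + 3\right)^{2}\right) = - 3 \left(\left(4 - - (4 + 6)\right) + \left(6 + 3\right)^{2}\right) = - 3 \left(\left(4 - \left(-1\right) 10\right) + 9^{2}\right) = - 3 \left(\left(4 - -10\right) + 81\right) = - 3 \left(\left(4 + 10\right) + 81\right) = - 3 \left(14 + 81\right) = \left(-3\right) 95 = -285$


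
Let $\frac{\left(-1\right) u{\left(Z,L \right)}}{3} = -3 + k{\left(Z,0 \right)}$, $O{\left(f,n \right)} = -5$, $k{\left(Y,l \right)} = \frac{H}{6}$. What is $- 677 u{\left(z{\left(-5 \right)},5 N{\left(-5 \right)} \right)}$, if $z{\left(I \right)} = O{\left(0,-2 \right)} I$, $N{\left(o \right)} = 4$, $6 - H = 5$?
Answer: $- \frac{11509}{2} \approx -5754.5$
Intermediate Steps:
$H = 1$ ($H = 6 - 5 = 1$)
$k{\left(Y,l \right)} = \frac{1}{6}$ ($k{\left(Y,l \right)} = 1 \cdot \frac{1}{6} = \frac{1}{6}$)
$z{\left(I \right)} = - 5 I$
$u{\left(Z,L \right)} = \frac{17}{2}$ ($u{\left(Z,L \right)} = - 3 \left(-3 + \frac{1}{6}\right) = \left(-3\right) \left(- \frac{17}{6}\right) = \frac{17}{2}$)
$- 677 u{\left(z{\left(-5 \right)},5 N{\left(-5 \right)} \right)} = \left(-677\right) \frac{17}{2} = - \frac{11509}{2}$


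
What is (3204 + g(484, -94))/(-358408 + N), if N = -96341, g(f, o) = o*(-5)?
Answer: -3674/454749 ≈ -0.0080792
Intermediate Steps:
g(f, o) = -5*o
(3204 + g(484, -94))/(-358408 + N) = (3204 - 5*(-94))/(-358408 - 96341) = (3204 + 470)/(-454749) = 3674*(-1/454749) = -3674/454749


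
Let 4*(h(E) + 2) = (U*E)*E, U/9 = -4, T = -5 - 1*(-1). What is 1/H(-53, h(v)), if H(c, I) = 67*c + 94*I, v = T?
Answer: -1/17275 ≈ -5.7887e-5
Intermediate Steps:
T = -4 (T = -5 + 1 = -4)
U = -36 (U = 9*(-4) = -36)
v = -4
h(E) = -2 - 9*E² (h(E) = -2 + ((-36*E)*E)/4 = -2 + (-36*E²)/4 = -2 - 9*E²)
1/H(-53, h(v)) = 1/(67*(-53) + 94*(-2 - 9*(-4)²)) = 1/(-3551 + 94*(-2 - 9*16)) = 1/(-3551 + 94*(-2 - 144)) = 1/(-3551 + 94*(-146)) = 1/(-3551 - 13724) = 1/(-17275) = -1/17275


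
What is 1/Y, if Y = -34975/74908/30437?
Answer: -2279974796/34975 ≈ -65189.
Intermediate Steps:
Y = -34975/2279974796 (Y = -34975*1/74908*(1/30437) = -34975/74908*1/30437 = -34975/2279974796 ≈ -1.5340e-5)
1/Y = 1/(-34975/2279974796) = -2279974796/34975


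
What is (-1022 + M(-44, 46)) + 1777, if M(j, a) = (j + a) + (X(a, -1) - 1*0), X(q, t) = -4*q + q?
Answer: 619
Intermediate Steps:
X(q, t) = -3*q
M(j, a) = j - 2*a (M(j, a) = (j + a) + (-3*a - 1*0) = (a + j) + (-3*a + 0) = (a + j) - 3*a = j - 2*a)
(-1022 + M(-44, 46)) + 1777 = (-1022 + (-44 - 2*46)) + 1777 = (-1022 + (-44 - 92)) + 1777 = (-1022 - 136) + 1777 = -1158 + 1777 = 619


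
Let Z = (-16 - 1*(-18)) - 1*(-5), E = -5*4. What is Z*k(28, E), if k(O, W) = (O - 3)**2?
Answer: 4375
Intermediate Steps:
E = -20
k(O, W) = (-3 + O)**2
Z = 7 (Z = (-16 + 18) + 5 = 2 + 5 = 7)
Z*k(28, E) = 7*(-3 + 28)**2 = 7*25**2 = 7*625 = 4375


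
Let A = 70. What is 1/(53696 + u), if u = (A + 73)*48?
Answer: 1/60560 ≈ 1.6513e-5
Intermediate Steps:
u = 6864 (u = (70 + 73)*48 = 143*48 = 6864)
1/(53696 + u) = 1/(53696 + 6864) = 1/60560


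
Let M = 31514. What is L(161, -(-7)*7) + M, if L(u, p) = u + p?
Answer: 31724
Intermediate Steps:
L(u, p) = p + u
L(161, -(-7)*7) + M = (-(-7)*7 + 161) + 31514 = (-7*(-7) + 161) + 31514 = (49 + 161) + 31514 = 210 + 31514 = 31724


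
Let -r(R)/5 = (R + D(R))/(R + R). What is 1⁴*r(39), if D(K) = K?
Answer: -5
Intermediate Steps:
r(R) = -5 (r(R) = -5*(R + R)/(R + R) = -5*2*R/(2*R) = -5*2*R*1/(2*R) = -5*1 = -5)
1⁴*r(39) = 1⁴*(-5) = 1*(-5) = -5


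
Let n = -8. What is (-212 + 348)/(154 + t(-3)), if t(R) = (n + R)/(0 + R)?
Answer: 408/473 ≈ 0.86258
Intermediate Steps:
t(R) = (-8 + R)/R (t(R) = (-8 + R)/(0 + R) = (-8 + R)/R)
(-212 + 348)/(154 + t(-3)) = (-212 + 348)/(154 + (-8 - 3)/(-3)) = 136/(154 - ⅓*(-11)) = 136/(154 + 11/3) = 136/(473/3) = 136*(3/473) = 408/473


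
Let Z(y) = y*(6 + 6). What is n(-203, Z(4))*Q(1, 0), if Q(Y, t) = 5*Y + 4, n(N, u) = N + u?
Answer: -1395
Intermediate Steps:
Z(y) = 12*y (Z(y) = y*12 = 12*y)
Q(Y, t) = 4 + 5*Y
n(-203, Z(4))*Q(1, 0) = (-203 + 12*4)*(4 + 5*1) = (-203 + 48)*(4 + 5) = -155*9 = -1395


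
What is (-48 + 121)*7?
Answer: 511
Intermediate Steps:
(-48 + 121)*7 = 73*7 = 511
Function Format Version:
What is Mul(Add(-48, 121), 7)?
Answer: 511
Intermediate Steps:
Mul(Add(-48, 121), 7) = Mul(73, 7) = 511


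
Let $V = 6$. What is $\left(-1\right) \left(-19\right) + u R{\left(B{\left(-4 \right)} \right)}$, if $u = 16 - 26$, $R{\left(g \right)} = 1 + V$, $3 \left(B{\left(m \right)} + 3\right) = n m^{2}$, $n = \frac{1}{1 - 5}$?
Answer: $-51$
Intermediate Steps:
$n = - \frac{1}{4}$ ($n = \frac{1}{-4} = - \frac{1}{4} \approx -0.25$)
$B{\left(m \right)} = -3 - \frac{m^{2}}{12}$ ($B{\left(m \right)} = -3 + \frac{\left(- \frac{1}{4}\right) m^{2}}{3} = -3 - \frac{m^{2}}{12}$)
$R{\left(g \right)} = 7$ ($R{\left(g \right)} = 1 + 6 = 7$)
$u = -10$ ($u = 16 - 26 = -10$)
$\left(-1\right) \left(-19\right) + u R{\left(B{\left(-4 \right)} \right)} = \left(-1\right) \left(-19\right) - 70 = 19 - 70 = -51$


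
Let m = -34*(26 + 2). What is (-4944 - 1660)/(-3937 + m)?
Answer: 6604/4889 ≈ 1.3508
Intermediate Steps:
m = -952 (m = -34*28 = -952)
(-4944 - 1660)/(-3937 + m) = (-4944 - 1660)/(-3937 - 952) = -6604/(-4889) = -6604*(-1/4889) = 6604/4889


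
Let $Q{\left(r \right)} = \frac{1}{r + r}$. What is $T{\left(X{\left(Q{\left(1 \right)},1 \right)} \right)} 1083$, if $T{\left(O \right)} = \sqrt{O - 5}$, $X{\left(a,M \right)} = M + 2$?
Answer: $1083 i \sqrt{2} \approx 1531.6 i$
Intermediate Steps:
$Q{\left(r \right)} = \frac{1}{2 r}$
$X{\left(a,M \right)} = 2 + M$
$T{\left(O \right)} = \sqrt{-5 + O}$
$T{\left(X{\left(Q{\left(1 \right)},1 \right)} \right)} 1083 = \sqrt{-5 + \left(2 + 1\right)} 1083 = \sqrt{-5 + 3} \cdot 1083 = \sqrt{-2} \cdot 1083 = i \sqrt{2} \cdot 1083 = 1083 i \sqrt{2}$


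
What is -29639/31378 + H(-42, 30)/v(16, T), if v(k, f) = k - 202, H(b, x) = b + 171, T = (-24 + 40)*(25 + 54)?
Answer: -796718/486359 ≈ -1.6381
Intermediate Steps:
T = 1264 (T = 16*79 = 1264)
H(b, x) = 171 + b
v(k, f) = -202 + k
-29639/31378 + H(-42, 30)/v(16, T) = -29639/31378 + (171 - 42)/(-202 + 16) = -29639*1/31378 + 129/(-186) = -29639/31378 + 129*(-1/186) = -29639/31378 - 43/62 = -796718/486359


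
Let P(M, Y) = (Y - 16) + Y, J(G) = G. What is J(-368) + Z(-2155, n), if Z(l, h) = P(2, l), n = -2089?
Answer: -4694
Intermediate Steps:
P(M, Y) = -16 + 2*Y (P(M, Y) = (-16 + Y) + Y = -16 + 2*Y)
Z(l, h) = -16 + 2*l
J(-368) + Z(-2155, n) = -368 + (-16 + 2*(-2155)) = -368 + (-16 - 4310) = -368 - 4326 = -4694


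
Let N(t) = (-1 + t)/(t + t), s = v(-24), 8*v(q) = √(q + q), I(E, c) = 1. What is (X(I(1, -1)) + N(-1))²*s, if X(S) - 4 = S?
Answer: 18*I*√3 ≈ 31.177*I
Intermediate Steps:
v(q) = √2*√q/8 (v(q) = √(q + q)/8 = √(2*q)/8 = (√2*√q)/8 = √2*√q/8)
s = I*√3/2 (s = √2*√(-24)/8 = √2*(2*I*√6)/8 = I*√3/2 ≈ 0.86602*I)
N(t) = (-1 + t)/(2*t) (N(t) = (-1 + t)/((2*t)) = (-1 + t)*(1/(2*t)) = (-1 + t)/(2*t))
X(S) = 4 + S
(X(I(1, -1)) + N(-1))²*s = ((4 + 1) + (½)*(-1 - 1)/(-1))²*(I*√3/2) = (5 + (½)*(-1)*(-2))²*(I*√3/2) = (5 + 1)²*(I*√3/2) = 6²*(I*√3/2) = 36*(I*√3/2) = 18*I*√3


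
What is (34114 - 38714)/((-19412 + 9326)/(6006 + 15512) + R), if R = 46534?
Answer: -49491400/500654263 ≈ -0.098853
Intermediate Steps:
(34114 - 38714)/((-19412 + 9326)/(6006 + 15512) + R) = (34114 - 38714)/((-19412 + 9326)/(6006 + 15512) + 46534) = -4600/(-10086/21518 + 46534) = -4600/(-10086*1/21518 + 46534) = -4600/(-5043/10759 + 46534) = -4600/500654263/10759 = -4600*10759/500654263 = -49491400/500654263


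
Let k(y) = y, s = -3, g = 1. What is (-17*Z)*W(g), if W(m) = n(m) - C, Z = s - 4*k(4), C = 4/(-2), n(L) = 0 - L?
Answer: 323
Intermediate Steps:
n(L) = -L
C = -2 (C = 4*(-½) = -2)
Z = -19 (Z = -3 - 4*4 = -3 - 16 = -19)
W(m) = 2 - m (W(m) = -m - 1*(-2) = -m + 2 = 2 - m)
(-17*Z)*W(g) = (-17*(-19))*(2 - 1*1) = 323*(2 - 1) = 323*1 = 323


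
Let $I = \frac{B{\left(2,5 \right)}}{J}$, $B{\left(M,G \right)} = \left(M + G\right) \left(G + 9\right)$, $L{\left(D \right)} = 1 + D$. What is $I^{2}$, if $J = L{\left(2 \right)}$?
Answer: $\frac{9604}{9} \approx 1067.1$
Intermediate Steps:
$J = 3$ ($J = 1 + 2 = 3$)
$B{\left(M,G \right)} = \left(9 + G\right) \left(G + M\right)$ ($B{\left(M,G \right)} = \left(G + M\right) \left(9 + G\right) = \left(9 + G\right) \left(G + M\right)$)
$I = \frac{98}{3}$ ($I = \frac{5^{2} + 9 \cdot 5 + 9 \cdot 2 + 5 \cdot 2}{3} = \left(25 + 45 + 18 + 10\right) \frac{1}{3} = 98 \cdot \frac{1}{3} = \frac{98}{3} \approx 32.667$)
$I^{2} = \left(\frac{98}{3}\right)^{2} = \frac{9604}{9}$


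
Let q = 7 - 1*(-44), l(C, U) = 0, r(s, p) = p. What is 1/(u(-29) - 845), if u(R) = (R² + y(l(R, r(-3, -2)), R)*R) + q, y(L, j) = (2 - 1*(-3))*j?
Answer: 1/4252 ≈ 0.00023518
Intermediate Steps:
y(L, j) = 5*j (y(L, j) = (2 + 3)*j = 5*j)
q = 51 (q = 7 + 44 = 51)
u(R) = 51 + 6*R² (u(R) = (R² + (5*R)*R) + 51 = (R² + 5*R²) + 51 = 6*R² + 51 = 51 + 6*R²)
1/(u(-29) - 845) = 1/((51 + 6*(-29)²) - 845) = 1/((51 + 6*841) - 845) = 1/((51 + 5046) - 845) = 1/(5097 - 845) = 1/4252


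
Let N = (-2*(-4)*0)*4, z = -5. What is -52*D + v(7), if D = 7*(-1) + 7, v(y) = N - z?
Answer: 5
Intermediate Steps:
N = 0 (N = (8*0)*4 = 0*4 = 0)
v(y) = 5 (v(y) = 0 - 1*(-5) = 0 + 5 = 5)
D = 0 (D = -7 + 7 = 0)
-52*D + v(7) = -52*0 + 5 = 0 + 5 = 5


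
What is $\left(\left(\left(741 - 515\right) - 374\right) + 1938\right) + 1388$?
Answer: $3178$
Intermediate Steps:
$\left(\left(\left(741 - 515\right) - 374\right) + 1938\right) + 1388 = \left(\left(226 - 374\right) + 1938\right) + 1388 = \left(-148 + 1938\right) + 1388 = 1790 + 1388 = 3178$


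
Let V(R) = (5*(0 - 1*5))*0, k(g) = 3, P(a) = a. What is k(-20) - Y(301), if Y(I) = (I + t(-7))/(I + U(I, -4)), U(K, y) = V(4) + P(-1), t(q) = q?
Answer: 101/50 ≈ 2.0200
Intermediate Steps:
V(R) = 0 (V(R) = (5*(0 - 5))*0 = (5*(-5))*0 = -25*0 = 0)
U(K, y) = -1 (U(K, y) = 0 - 1 = -1)
Y(I) = (-7 + I)/(-1 + I) (Y(I) = (I - 7)/(I - 1) = (-7 + I)/(-1 + I))
k(-20) - Y(301) = 3 - (-7 + 301)/(-1 + 301) = 3 - 294/300 = 3 - 1*49/50 = 3 - 49/50 = 101/50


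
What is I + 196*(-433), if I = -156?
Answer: -85024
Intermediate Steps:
I + 196*(-433) = -156 + 196*(-433) = -156 - 84868 = -85024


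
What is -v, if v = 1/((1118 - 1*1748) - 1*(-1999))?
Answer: -1/1369 ≈ -0.00073046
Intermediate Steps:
v = 1/1369 (v = 1/((1118 - 1748) + 1999) = 1/(-630 + 1999) = 1/1369 ≈ 0.00073046)
-v = -1*1/1369 = -1/1369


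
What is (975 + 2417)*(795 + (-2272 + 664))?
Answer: -2757696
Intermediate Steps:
(975 + 2417)*(795 + (-2272 + 664)) = 3392*(795 - 1608) = 3392*(-813) = -2757696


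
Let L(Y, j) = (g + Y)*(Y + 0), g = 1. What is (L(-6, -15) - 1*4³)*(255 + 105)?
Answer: -12240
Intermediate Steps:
L(Y, j) = Y*(1 + Y) (L(Y, j) = (1 + Y)*(Y + 0) = (1 + Y)*Y = Y*(1 + Y))
(L(-6, -15) - 1*4³)*(255 + 105) = (-6*(1 - 6) - 1*4³)*(255 + 105) = (-6*(-5) - 1*64)*360 = (30 - 64)*360 = -34*360 = -12240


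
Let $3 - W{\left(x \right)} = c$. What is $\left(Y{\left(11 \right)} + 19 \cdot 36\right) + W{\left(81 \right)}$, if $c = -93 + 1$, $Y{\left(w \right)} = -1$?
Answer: $778$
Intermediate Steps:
$c = -92$
$W{\left(x \right)} = 95$ ($W{\left(x \right)} = 3 - -92 = 3 + 92 = 95$)
$\left(Y{\left(11 \right)} + 19 \cdot 36\right) + W{\left(81 \right)} = \left(-1 + 19 \cdot 36\right) + 95 = \left(-1 + 684\right) + 95 = 683 + 95 = 778$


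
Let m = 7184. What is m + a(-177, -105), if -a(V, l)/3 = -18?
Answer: 7238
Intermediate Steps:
a(V, l) = 54 (a(V, l) = -3*(-18) = 54)
m + a(-177, -105) = 7184 + 54 = 7238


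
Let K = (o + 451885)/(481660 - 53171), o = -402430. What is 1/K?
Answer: 428489/49455 ≈ 8.6642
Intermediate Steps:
K = 49455/428489 (K = (-402430 + 451885)/(481660 - 53171) = 49455/428489 ≈ 0.11542)
1/K = 1/(49455/428489) = 428489/49455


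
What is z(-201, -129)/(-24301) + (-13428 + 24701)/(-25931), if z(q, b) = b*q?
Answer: -946310072/630149231 ≈ -1.5017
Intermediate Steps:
z(-201, -129)/(-24301) + (-13428 + 24701)/(-25931) = -129*(-201)/(-24301) + (-13428 + 24701)/(-25931) = 25929*(-1/24301) + 11273*(-1/25931) = -25929/24301 - 11273/25931 = -946310072/630149231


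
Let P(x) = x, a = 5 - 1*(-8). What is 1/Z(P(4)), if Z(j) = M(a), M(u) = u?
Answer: 1/13 ≈ 0.076923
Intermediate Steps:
a = 13 (a = 5 + 8 = 13)
Z(j) = 13
1/Z(P(4)) = 1/13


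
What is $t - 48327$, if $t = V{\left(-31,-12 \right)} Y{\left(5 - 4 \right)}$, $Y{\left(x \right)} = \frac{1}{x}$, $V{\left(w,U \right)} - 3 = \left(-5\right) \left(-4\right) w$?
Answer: $-48944$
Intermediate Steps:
$V{\left(w,U \right)} = 3 + 20 w$ ($V{\left(w,U \right)} = 3 + \left(-5\right) \left(-4\right) w = 3 + 20 w$)
$t = -617$ ($t = \frac{3 + 20 \left(-31\right)}{5 - 4} = \frac{3 - 620}{5 - 4} = - \frac{617}{1} = \left(-617\right) 1 = -617$)
$t - 48327 = -617 - 48327 = -48944$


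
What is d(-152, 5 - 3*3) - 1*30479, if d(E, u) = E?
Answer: -30631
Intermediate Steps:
d(-152, 5 - 3*3) - 1*30479 = -152 - 1*30479 = -152 - 30479 = -30631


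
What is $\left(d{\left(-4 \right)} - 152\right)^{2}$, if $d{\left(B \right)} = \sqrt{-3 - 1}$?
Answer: $23100 - 608 i \approx 23100.0 - 608.0 i$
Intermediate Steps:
$d{\left(B \right)} = 2 i$ ($d{\left(B \right)} = \sqrt{-4} = 2 i$)
$\left(d{\left(-4 \right)} - 152\right)^{2} = \left(2 i - 152\right)^{2} = \left(-152 + 2 i\right)^{2}$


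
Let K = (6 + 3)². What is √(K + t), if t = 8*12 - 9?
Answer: 2*√42 ≈ 12.961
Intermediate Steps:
t = 87 (t = 96 - 9 = 87)
K = 81 (K = 9² = 81)
√(K + t) = √(81 + 87) = √168 = 2*√42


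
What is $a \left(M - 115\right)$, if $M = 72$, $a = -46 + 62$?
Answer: $-688$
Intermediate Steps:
$a = 16$
$a \left(M - 115\right) = 16 \left(72 - 115\right) = 16 \left(-43\right) = -688$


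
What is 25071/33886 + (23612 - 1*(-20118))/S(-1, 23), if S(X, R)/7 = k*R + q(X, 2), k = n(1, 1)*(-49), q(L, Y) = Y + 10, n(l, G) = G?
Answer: -257231125/52896046 ≈ -4.8630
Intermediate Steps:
q(L, Y) = 10 + Y
k = -49 (k = 1*(-49) = -49)
S(X, R) = 84 - 343*R (S(X, R) = 7*(-49*R + (10 + 2)) = 7*(-49*R + 12) = 7*(12 - 49*R) = 84 - 343*R)
25071/33886 + (23612 - 1*(-20118))/S(-1, 23) = 25071/33886 + (23612 - 1*(-20118))/(84 - 343*23) = 25071*(1/33886) + (23612 + 20118)/(84 - 7889) = 25071/33886 + 43730/(-7805) = 25071/33886 + 43730*(-1/7805) = 25071/33886 - 8746/1561 = -257231125/52896046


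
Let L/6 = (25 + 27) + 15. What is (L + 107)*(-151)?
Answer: -76859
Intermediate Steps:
L = 402 (L = 6*((25 + 27) + 15) = 6*(52 + 15) = 6*67 = 402)
(L + 107)*(-151) = (402 + 107)*(-151) = 509*(-151) = -76859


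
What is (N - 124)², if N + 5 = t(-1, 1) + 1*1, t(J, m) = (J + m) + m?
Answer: 16129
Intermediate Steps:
t(J, m) = J + 2*m
N = -3 (N = -5 + ((-1 + 2*1) + 1*1) = -5 + ((-1 + 2) + 1) = -5 + (1 + 1) = -5 + 2 = -3)
(N - 124)² = (-3 - 124)² = (-127)² = 16129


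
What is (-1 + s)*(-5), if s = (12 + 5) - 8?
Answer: -40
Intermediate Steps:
s = 9 (s = 17 - 8 = 9)
(-1 + s)*(-5) = (-1 + 9)*(-5) = 8*(-5) = -40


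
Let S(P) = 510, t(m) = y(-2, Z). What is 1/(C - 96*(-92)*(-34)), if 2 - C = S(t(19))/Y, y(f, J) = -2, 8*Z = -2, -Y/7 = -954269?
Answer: -6679883/2005875347048 ≈ -3.3302e-6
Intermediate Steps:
Y = 6679883 (Y = -7*(-954269) = 6679883)
Z = -¼ (Z = (⅛)*(-2) = -¼ ≈ -0.25000)
t(m) = -2
C = 13359256/6679883 (C = 2 - 510/6679883 = 13359256/6679883 ≈ 1.9999)
1/(C - 96*(-92)*(-34)) = 1/(13359256/6679883 - 96*(-92)*(-34)) = 1/(13359256/6679883 + 8832*(-34)) = 1/(13359256/6679883 - 300288) = 1/(-2005875347048/6679883) = -6679883/2005875347048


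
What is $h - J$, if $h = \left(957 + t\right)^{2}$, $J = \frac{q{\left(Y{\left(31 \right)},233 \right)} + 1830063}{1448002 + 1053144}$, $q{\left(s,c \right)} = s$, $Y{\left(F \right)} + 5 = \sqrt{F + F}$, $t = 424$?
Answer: $\frac{2385043138224}{1250573} - \frac{\sqrt{62}}{2501146} \approx 1.9072 \cdot 10^{6}$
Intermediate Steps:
$Y{\left(F \right)} = -5 + \sqrt{2} \sqrt{F}$ ($Y{\left(F \right)} = -5 + \sqrt{F + F} = -5 + \sqrt{2 F} = -5 + \sqrt{2} \sqrt{F}$)
$J = \frac{915029}{1250573} + \frac{\sqrt{62}}{2501146}$ ($J = \frac{\left(-5 + \sqrt{2} \sqrt{31}\right) + 1830063}{1448002 + 1053144} = \frac{\left(-5 + \sqrt{62}\right) + 1830063}{2501146} = \left(1830058 + \sqrt{62}\right) \frac{1}{2501146} = \frac{915029}{1250573} + \frac{\sqrt{62}}{2501146} \approx 0.73169$)
$h = 1907161$ ($h = \left(957 + 424\right)^{2} = 1381^{2} = 1907161$)
$h - J = 1907161 - \left(\frac{915029}{1250573} + \frac{\sqrt{62}}{2501146}\right) = \frac{2385043138224}{1250573} - \frac{\sqrt{62}}{2501146}$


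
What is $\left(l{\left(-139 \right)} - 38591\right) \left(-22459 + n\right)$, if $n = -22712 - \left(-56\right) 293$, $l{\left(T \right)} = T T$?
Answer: $554263010$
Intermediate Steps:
$l{\left(T \right)} = T^{2}$
$n = -6304$ ($n = -22712 - -16408 = -22712 + 16408 = -6304$)
$\left(l{\left(-139 \right)} - 38591\right) \left(-22459 + n\right) = \left(\left(-139\right)^{2} - 38591\right) \left(-22459 - 6304\right) = \left(19321 - 38591\right) \left(-28763\right) = \left(-19270\right) \left(-28763\right) = 554263010$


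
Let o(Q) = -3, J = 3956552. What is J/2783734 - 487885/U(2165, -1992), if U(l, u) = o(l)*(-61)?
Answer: -678709006787/254711661 ≈ -2664.6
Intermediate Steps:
U(l, u) = 183 (U(l, u) = -3*(-61) = 183)
J/2783734 - 487885/U(2165, -1992) = 3956552/2783734 - 487885/183 = 3956552*(1/2783734) - 487885*1/183 = 1978276/1391867 - 487885/183 = -678709006787/254711661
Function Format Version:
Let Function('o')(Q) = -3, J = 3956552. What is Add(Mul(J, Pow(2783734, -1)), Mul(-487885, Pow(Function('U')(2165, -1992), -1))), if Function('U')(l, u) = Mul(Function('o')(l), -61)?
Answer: Rational(-678709006787, 254711661) ≈ -2664.6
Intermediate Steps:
Function('U')(l, u) = 183 (Function('U')(l, u) = Mul(-3, -61) = 183)
Add(Mul(J, Pow(2783734, -1)), Mul(-487885, Pow(Function('U')(2165, -1992), -1))) = Add(Mul(3956552, Pow(2783734, -1)), Mul(-487885, Pow(183, -1))) = Add(Mul(3956552, Rational(1, 2783734)), Mul(-487885, Rational(1, 183))) = Add(Rational(1978276, 1391867), Rational(-487885, 183)) = Rational(-678709006787, 254711661)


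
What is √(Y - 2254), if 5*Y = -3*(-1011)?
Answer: I*√41185/5 ≈ 40.588*I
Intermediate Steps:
Y = 3033/5 (Y = (-3*(-1011))/5 = (⅕)*3033 = 3033/5 ≈ 606.60)
√(Y - 2254) = √(3033/5 - 2254) = √(-8237/5) = I*√41185/5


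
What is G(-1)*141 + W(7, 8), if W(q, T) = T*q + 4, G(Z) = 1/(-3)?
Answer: 13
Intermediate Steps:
G(Z) = -⅓
W(q, T) = 4 + T*q
G(-1)*141 + W(7, 8) = -⅓*141 + (4 + 8*7) = -47 + (4 + 56) = -47 + 60 = 13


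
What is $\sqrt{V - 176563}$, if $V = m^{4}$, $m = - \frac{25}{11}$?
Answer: $\frac{3 i \sqrt{287185362}}{121} \approx 420.16 i$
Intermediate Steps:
$m = - \frac{25}{11}$ ($m = \left(-25\right) \frac{1}{11} = - \frac{25}{11} \approx -2.2727$)
$V = \frac{390625}{14641}$ ($V = \left(- \frac{25}{11}\right)^{4} = \frac{390625}{14641} \approx 26.68$)
$\sqrt{V - 176563} = \sqrt{\frac{390625}{14641} - 176563} = \sqrt{- \frac{2584668258}{14641}} = \frac{3 i \sqrt{287185362}}{121}$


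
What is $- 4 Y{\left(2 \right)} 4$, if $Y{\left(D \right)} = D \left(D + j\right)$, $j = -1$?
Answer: $-32$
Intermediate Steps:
$Y{\left(D \right)} = D \left(-1 + D\right)$ ($Y{\left(D \right)} = D \left(D - 1\right) = D \left(-1 + D\right)$)
$- 4 Y{\left(2 \right)} 4 = - 4 \cdot 2 \left(-1 + 2\right) 4 = - 4 \cdot 2 \cdot 1 \cdot 4 = \left(-4\right) 2 \cdot 4 = \left(-8\right) 4 = -32$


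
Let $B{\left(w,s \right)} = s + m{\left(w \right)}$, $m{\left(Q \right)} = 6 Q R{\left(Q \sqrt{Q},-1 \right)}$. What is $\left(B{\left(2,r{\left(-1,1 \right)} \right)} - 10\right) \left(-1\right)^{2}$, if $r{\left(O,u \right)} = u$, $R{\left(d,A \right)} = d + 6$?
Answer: $63 + 24 \sqrt{2} \approx 96.941$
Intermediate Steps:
$R{\left(d,A \right)} = 6 + d$
$m{\left(Q \right)} = 6 Q \left(6 + Q^{\frac{3}{2}}\right)$ ($m{\left(Q \right)} = 6 Q \left(6 + Q \sqrt{Q}\right) = 6 Q \left(6 + Q^{\frac{3}{2}}\right)$)
$B{\left(w,s \right)} = s + 6 w \left(6 + w^{\frac{3}{2}}\right)$
$\left(B{\left(2,r{\left(-1,1 \right)} \right)} - 10\right) \left(-1\right)^{2} = \left(\left(1 + 6 \cdot 2 \left(6 + 2^{\frac{3}{2}}\right)\right) - 10\right) \left(-1\right)^{2} = \left(\left(1 + 6 \cdot 2 \left(6 + 2 \sqrt{2}\right)\right) - 10\right) 1 = \left(\left(1 + \left(72 + 24 \sqrt{2}\right)\right) - 10\right) 1 = \left(\left(73 + 24 \sqrt{2}\right) - 10\right) 1 = \left(63 + 24 \sqrt{2}\right) 1 = 63 + 24 \sqrt{2}$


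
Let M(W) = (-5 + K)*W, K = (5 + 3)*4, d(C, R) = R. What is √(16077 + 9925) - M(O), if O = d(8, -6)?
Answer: 162 + √26002 ≈ 323.25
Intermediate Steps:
K = 32 (K = 8*4 = 32)
O = -6
M(W) = 27*W (M(W) = (-5 + 32)*W = 27*W)
√(16077 + 9925) - M(O) = √(16077 + 9925) - 27*(-6) = √26002 - 1*(-162) = √26002 + 162 = 162 + √26002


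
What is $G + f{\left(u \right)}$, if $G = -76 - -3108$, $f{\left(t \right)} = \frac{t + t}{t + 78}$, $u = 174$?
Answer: $\frac{63701}{21} \approx 3033.4$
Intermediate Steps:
$f{\left(t \right)} = \frac{2 t}{78 + t}$
$G = 3032$ ($G = -76 + 3108 = 3032$)
$G + f{\left(u \right)} = 3032 + 2 \cdot 174 \frac{1}{78 + 174} = 3032 + 2 \cdot 174 \cdot \frac{1}{252} = 3032 + \frac{29}{21} = \frac{63701}{21}$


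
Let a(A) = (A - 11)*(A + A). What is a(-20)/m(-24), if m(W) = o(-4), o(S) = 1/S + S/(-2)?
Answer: 4960/7 ≈ 708.57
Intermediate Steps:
a(A) = 2*A*(-11 + A) (a(A) = (-11 + A)*(2*A) = 2*A*(-11 + A))
o(S) = 1/S - S/2 (o(S) = 1/S + S*(-½) = 1/S - S/2)
m(W) = 7/4 (m(W) = 1/(-4) - ½*(-4) = -¼ + 2 = 7/4)
a(-20)/m(-24) = (2*(-20)*(-11 - 20))/(7/4) = (2*(-20)*(-31))*(4/7) = 1240*(4/7) = 4960/7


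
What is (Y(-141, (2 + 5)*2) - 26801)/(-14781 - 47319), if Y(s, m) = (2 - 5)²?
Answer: 6698/15525 ≈ 0.43143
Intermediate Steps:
Y(s, m) = 9 (Y(s, m) = (-3)² = 9)
(Y(-141, (2 + 5)*2) - 26801)/(-14781 - 47319) = (9 - 26801)/(-14781 - 47319) = -26792/(-62100) = -26792*(-1/62100) = 6698/15525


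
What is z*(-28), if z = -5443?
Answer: 152404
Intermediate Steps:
z*(-28) = -5443*(-28) = 152404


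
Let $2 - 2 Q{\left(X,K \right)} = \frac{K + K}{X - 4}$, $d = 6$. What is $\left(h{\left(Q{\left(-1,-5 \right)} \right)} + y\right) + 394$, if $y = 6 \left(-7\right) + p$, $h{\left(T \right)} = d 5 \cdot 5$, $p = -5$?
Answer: $497$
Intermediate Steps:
$Q{\left(X,K \right)} = 1 - \frac{K}{-4 + X}$ ($Q{\left(X,K \right)} = 1 - \frac{\left(K + K\right) \frac{1}{X - 4}}{2} = 1 - \frac{2 K \frac{1}{-4 + X}}{2} = 1 - \frac{K}{-4 + X}$)
$h{\left(T \right)} = 150$ ($h{\left(T \right)} = 6 \cdot 5 \cdot 5 = 30 \cdot 5 = 150$)
$y = -47$ ($y = 6 \left(-7\right) - 5 = -42 - 5 = -47$)
$\left(h{\left(Q{\left(-1,-5 \right)} \right)} + y\right) + 394 = \left(150 - 47\right) + 394 = 103 + 394 = 497$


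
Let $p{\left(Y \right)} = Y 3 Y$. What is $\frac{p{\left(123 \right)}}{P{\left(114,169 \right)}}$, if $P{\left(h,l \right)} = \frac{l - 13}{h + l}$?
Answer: $\frac{4281507}{52} \approx 82337.0$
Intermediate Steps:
$P{\left(h,l \right)} = \frac{-13 + l}{h + l}$
$p{\left(Y \right)} = 3 Y^{2}$ ($p{\left(Y \right)} = 3 Y Y = 3 Y^{2}$)
$\frac{p{\left(123 \right)}}{P{\left(114,169 \right)}} = \frac{3 \cdot 123^{2}}{\frac{1}{114 + 169} \left(-13 + 169\right)} = \frac{3 \cdot 15129}{\frac{1}{283} \cdot 156} = \frac{45387}{\frac{1}{283} \cdot 156} = \frac{45387}{\frac{156}{283}} = 45387 \cdot \frac{283}{156} = \frac{4281507}{52}$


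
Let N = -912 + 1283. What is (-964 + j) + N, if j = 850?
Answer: 257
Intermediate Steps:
N = 371
(-964 + j) + N = (-964 + 850) + 371 = -114 + 371 = 257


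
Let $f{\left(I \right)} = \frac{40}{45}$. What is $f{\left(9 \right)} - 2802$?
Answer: $- \frac{25210}{9} \approx -2801.1$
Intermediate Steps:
$f{\left(I \right)} = \frac{8}{9}$ ($f{\left(I \right)} = 40 \cdot \frac{1}{45} = \frac{8}{9}$)
$f{\left(9 \right)} - 2802 = \frac{8}{9} - 2802 = - \frac{25210}{9}$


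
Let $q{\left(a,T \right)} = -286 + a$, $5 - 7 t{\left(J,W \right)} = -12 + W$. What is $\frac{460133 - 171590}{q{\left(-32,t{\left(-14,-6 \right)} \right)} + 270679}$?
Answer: $\frac{288543}{270361} \approx 1.0673$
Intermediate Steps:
$t{\left(J,W \right)} = \frac{17}{7} - \frac{W}{7}$ ($t{\left(J,W \right)} = \frac{5}{7} - \frac{-12 + W}{7} = \frac{5}{7} - \left(- \frac{12}{7} + \frac{W}{7}\right) = \frac{17}{7} - \frac{W}{7}$)
$\frac{460133 - 171590}{q{\left(-32,t{\left(-14,-6 \right)} \right)} + 270679} = \frac{460133 - 171590}{\left(-286 - 32\right) + 270679} = \frac{288543}{-318 + 270679} = \frac{288543}{270361}$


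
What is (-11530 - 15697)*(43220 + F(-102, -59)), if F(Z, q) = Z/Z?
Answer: -1176778167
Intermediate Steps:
F(Z, q) = 1
(-11530 - 15697)*(43220 + F(-102, -59)) = (-11530 - 15697)*(43220 + 1) = -27227*43221 = -1176778167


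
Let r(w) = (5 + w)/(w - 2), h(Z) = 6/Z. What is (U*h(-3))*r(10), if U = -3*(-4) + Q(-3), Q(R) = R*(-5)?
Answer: -405/4 ≈ -101.25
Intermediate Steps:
Q(R) = -5*R
r(w) = (5 + w)/(-2 + w)
U = 27 (U = -3*(-4) - 5*(-3) = 12 + 15 = 27)
(U*h(-3))*r(10) = (27*(6/(-3)))*((5 + 10)/(-2 + 10)) = (27*(6*(-⅓)))*(15/8) = (27*(-2))*((⅛)*15) = -54*15/8 = -405/4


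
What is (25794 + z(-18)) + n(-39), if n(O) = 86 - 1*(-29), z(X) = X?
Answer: 25891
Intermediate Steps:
n(O) = 115 (n(O) = 86 + 29 = 115)
(25794 + z(-18)) + n(-39) = (25794 - 18) + 115 = 25776 + 115 = 25891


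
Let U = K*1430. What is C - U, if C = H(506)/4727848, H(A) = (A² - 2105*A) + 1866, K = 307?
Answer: -518893339427/1181962 ≈ -4.3901e+5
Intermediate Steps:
H(A) = 1866 + A² - 2105*A
C = -201807/1181962 (C = (1866 + 506² - 2105*506)/4727848 = (1866 + 256036 - 1065130)*(1/4727848) = -807228*1/4727848 = -201807/1181962 ≈ -0.17074)
U = 439010 (U = 307*1430 = 439010)
C - U = -201807/1181962 - 1*439010 = -201807/1181962 - 439010 = -518893339427/1181962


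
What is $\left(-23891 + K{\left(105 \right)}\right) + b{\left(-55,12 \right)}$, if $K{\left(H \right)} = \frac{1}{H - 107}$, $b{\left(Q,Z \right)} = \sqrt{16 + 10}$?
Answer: $- \frac{47783}{2} + \sqrt{26} \approx -23886.0$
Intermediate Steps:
$b{\left(Q,Z \right)} = \sqrt{26}$
$K{\left(H \right)} = \frac{1}{-107 + H}$
$\left(-23891 + K{\left(105 \right)}\right) + b{\left(-55,12 \right)} = \left(-23891 + \frac{1}{-107 + 105}\right) + \sqrt{26} = \left(-23891 + \frac{1}{-2}\right) + \sqrt{26} = \left(-23891 - \frac{1}{2}\right) + \sqrt{26} = - \frac{47783}{2} + \sqrt{26}$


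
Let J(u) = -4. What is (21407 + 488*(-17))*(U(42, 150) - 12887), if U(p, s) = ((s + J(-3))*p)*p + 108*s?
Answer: 3420096127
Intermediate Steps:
U(p, s) = 108*s + p²*(-4 + s) (U(p, s) = ((s - 4)*p)*p + 108*s = ((-4 + s)*p)*p + 108*s = (p*(-4 + s))*p + 108*s = p²*(-4 + s) + 108*s = 108*s + p²*(-4 + s))
(21407 + 488*(-17))*(U(42, 150) - 12887) = (21407 + 488*(-17))*((-4*42² + 108*150 + 150*42²) - 12887) = (21407 - 8296)*((-4*1764 + 16200 + 150*1764) - 12887) = 13111*((-7056 + 16200 + 264600) - 12887) = 13111*(273744 - 12887) = 13111*260857 = 3420096127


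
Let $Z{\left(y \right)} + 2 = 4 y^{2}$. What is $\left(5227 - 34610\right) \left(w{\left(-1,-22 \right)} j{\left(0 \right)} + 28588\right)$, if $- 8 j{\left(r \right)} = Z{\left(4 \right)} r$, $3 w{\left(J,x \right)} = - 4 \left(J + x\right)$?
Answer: $-840001204$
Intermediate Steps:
$Z{\left(y \right)} = -2 + 4 y^{2}$
$w{\left(J,x \right)} = - \frac{4 J}{3} - \frac{4 x}{3}$ ($w{\left(J,x \right)} = \frac{\left(-4\right) \left(J + x\right)}{3} = \frac{- 4 J - 4 x}{3} = - \frac{4 J}{3} - \frac{4 x}{3}$)
$j{\left(r \right)} = - \frac{31 r}{4}$ ($j{\left(r \right)} = - \frac{\left(-2 + 4 \cdot 4^{2}\right) r}{8} = - \frac{\left(-2 + 4 \cdot 16\right) r}{8} = - \frac{\left(-2 + 64\right) r}{8} = - \frac{62 r}{8} = - \frac{31 r}{4}$)
$\left(5227 - 34610\right) \left(w{\left(-1,-22 \right)} j{\left(0 \right)} + 28588\right) = \left(5227 - 34610\right) \left(\left(\left(- \frac{4}{3}\right) \left(-1\right) - - \frac{88}{3}\right) \left(\left(- \frac{31}{4}\right) 0\right) + 28588\right) = - 29383 \left(\left(\frac{4}{3} + \frac{88}{3}\right) 0 + 28588\right) = - 29383 \left(\frac{92}{3} \cdot 0 + 28588\right) = - 29383 \left(0 + 28588\right) = \left(-29383\right) 28588 = -840001204$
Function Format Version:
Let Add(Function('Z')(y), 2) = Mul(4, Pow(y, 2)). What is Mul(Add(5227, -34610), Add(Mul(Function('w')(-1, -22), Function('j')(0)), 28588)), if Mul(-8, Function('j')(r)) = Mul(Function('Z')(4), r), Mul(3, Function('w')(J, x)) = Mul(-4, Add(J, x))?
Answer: -840001204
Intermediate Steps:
Function('Z')(y) = Add(-2, Mul(4, Pow(y, 2)))
Function('w')(J, x) = Add(Mul(Rational(-4, 3), J), Mul(Rational(-4, 3), x)) (Function('w')(J, x) = Mul(Rational(1, 3), Mul(-4, Add(J, x))) = Mul(Rational(1, 3), Add(Mul(-4, J), Mul(-4, x))) = Add(Mul(Rational(-4, 3), J), Mul(Rational(-4, 3), x)))
Function('j')(r) = Mul(Rational(-31, 4), r) (Function('j')(r) = Mul(Rational(-1, 8), Mul(Add(-2, Mul(4, Pow(4, 2))), r)) = Mul(Rational(-1, 8), Mul(Add(-2, Mul(4, 16)), r)) = Mul(Rational(-1, 8), Mul(Add(-2, 64), r)) = Mul(Rational(-1, 8), Mul(62, r)) = Mul(Rational(-31, 4), r))
Mul(Add(5227, -34610), Add(Mul(Function('w')(-1, -22), Function('j')(0)), 28588)) = Mul(Add(5227, -34610), Add(Mul(Add(Mul(Rational(-4, 3), -1), Mul(Rational(-4, 3), -22)), Mul(Rational(-31, 4), 0)), 28588)) = Mul(-29383, Add(Mul(Add(Rational(4, 3), Rational(88, 3)), 0), 28588)) = Mul(-29383, Add(Mul(Rational(92, 3), 0), 28588)) = Mul(-29383, Add(0, 28588)) = Mul(-29383, 28588) = -840001204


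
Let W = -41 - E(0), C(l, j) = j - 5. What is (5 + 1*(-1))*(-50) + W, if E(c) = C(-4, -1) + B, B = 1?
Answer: -236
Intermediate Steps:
C(l, j) = -5 + j
E(c) = -5 (E(c) = (-5 - 1) + 1 = -6 + 1 = -5)
W = -36 (W = -41 - 1*(-5) = -41 + 5 = -36)
(5 + 1*(-1))*(-50) + W = (5 + 1*(-1))*(-50) - 36 = (5 - 1)*(-50) - 36 = 4*(-50) - 36 = -200 - 36 = -236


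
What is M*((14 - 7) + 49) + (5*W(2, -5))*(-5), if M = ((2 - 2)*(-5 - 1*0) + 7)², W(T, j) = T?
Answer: 2694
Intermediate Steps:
M = 49 (M = (0*(-5 + 0) + 7)² = (0*(-5) + 7)² = (0 + 7)² = 7² = 49)
M*((14 - 7) + 49) + (5*W(2, -5))*(-5) = 49*((14 - 7) + 49) + (5*2)*(-5) = 49*(7 + 49) + 10*(-5) = 49*56 - 50 = 2744 - 50 = 2694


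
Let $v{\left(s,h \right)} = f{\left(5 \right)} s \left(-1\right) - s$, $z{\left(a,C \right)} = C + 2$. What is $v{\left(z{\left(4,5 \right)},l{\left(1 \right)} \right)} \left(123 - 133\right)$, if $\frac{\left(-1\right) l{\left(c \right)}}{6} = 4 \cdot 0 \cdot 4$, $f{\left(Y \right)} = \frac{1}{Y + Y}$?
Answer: $77$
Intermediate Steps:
$z{\left(a,C \right)} = 2 + C$
$f{\left(Y \right)} = \frac{1}{2 Y}$
$l{\left(c \right)} = 0$ ($l{\left(c \right)} = - 6 \cdot 4 \cdot 0 \cdot 4 = - 6 \cdot 0 \cdot 4 = \left(-6\right) 0 = 0$)
$v{\left(s,h \right)} = - \frac{11 s}{10}$ ($v{\left(s,h \right)} = \frac{1}{2 \cdot 5} s \left(-1\right) - s = \frac{1}{2} \cdot \frac{1}{5} s \left(-1\right) - s = \frac{s}{10} \left(-1\right) - s = - \frac{s}{10} - s = - \frac{11 s}{10}$)
$v{\left(z{\left(4,5 \right)},l{\left(1 \right)} \right)} \left(123 - 133\right) = - \frac{11 \left(2 + 5\right)}{10} \left(123 - 133\right) = \left(- \frac{11}{10}\right) 7 \left(-10\right) = \left(- \frac{77}{10}\right) \left(-10\right) = 77$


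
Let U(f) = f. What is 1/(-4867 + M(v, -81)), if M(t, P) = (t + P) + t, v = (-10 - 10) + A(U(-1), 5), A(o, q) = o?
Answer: -1/4990 ≈ -0.00020040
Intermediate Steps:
v = -21 (v = (-10 - 10) - 1 = -20 - 1 = -21)
M(t, P) = P + 2*t (M(t, P) = (P + t) + t = P + 2*t)
1/(-4867 + M(v, -81)) = 1/(-4867 + (-81 + 2*(-21))) = 1/(-4867 + (-81 - 42)) = 1/(-4867 - 123) = 1/(-4990) = -1/4990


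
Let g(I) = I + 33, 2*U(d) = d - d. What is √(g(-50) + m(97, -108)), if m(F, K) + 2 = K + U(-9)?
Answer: I*√127 ≈ 11.269*I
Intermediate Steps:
U(d) = 0 (U(d) = (d - d)/2 = (½)*0 = 0)
m(F, K) = -2 + K (m(F, K) = -2 + (K + 0) = -2 + K)
g(I) = 33 + I
√(g(-50) + m(97, -108)) = √((33 - 50) + (-2 - 108)) = √(-17 - 110) = √(-127) = I*√127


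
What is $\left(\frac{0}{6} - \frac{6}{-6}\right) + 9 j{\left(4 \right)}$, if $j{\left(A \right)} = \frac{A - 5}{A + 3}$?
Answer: $- \frac{2}{7} \approx -0.28571$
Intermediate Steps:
$j{\left(A \right)} = \frac{-5 + A}{3 + A}$
$\left(\frac{0}{6} - \frac{6}{-6}\right) + 9 j{\left(4 \right)} = \left(\frac{0}{6} - \frac{6}{-6}\right) + 9 \frac{-5 + 4}{3 + 4} = \left(0 \cdot \frac{1}{6} - -1\right) + 9 \cdot \frac{1}{7} \left(-1\right) = \left(0 + 1\right) + 9 \cdot \frac{1}{7} \left(-1\right) = 1 + 9 \left(- \frac{1}{7}\right) = 1 - \frac{9}{7} = - \frac{2}{7}$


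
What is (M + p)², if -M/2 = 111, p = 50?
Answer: 29584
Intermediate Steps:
M = -222 (M = -2*111 = -222)
(M + p)² = (-222 + 50)² = (-172)² = 29584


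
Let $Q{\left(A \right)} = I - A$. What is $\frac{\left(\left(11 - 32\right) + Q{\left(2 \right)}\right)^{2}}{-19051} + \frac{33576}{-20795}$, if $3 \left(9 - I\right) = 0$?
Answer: $- \frac{643732196}{396165545} \approx -1.6249$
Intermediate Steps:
$I = 9$ ($I = 9 - 0 = 9 + 0 = 9$)
$Q{\left(A \right)} = 9 - A$
$\frac{\left(\left(11 - 32\right) + Q{\left(2 \right)}\right)^{2}}{-19051} + \frac{33576}{-20795} = \frac{\left(\left(11 - 32\right) + \left(9 - 2\right)\right)^{2}}{-19051} + \frac{33576}{-20795} = \left(\left(11 - 32\right) + \left(9 - 2\right)\right)^{2} \left(- \frac{1}{19051}\right) + 33576 \left(- \frac{1}{20795}\right) = \left(-21 + 7\right)^{2} \left(- \frac{1}{19051}\right) - \frac{33576}{20795} = \left(-14\right)^{2} \left(- \frac{1}{19051}\right) - \frac{33576}{20795} = 196 \left(- \frac{1}{19051}\right) - \frac{33576}{20795} = - \frac{196}{19051} - \frac{33576}{20795} = - \frac{643732196}{396165545}$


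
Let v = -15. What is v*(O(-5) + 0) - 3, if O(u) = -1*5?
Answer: 72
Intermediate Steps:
O(u) = -5
v*(O(-5) + 0) - 3 = -15*(-5 + 0) - 3 = -15*(-5) - 3 = 75 - 3 = 72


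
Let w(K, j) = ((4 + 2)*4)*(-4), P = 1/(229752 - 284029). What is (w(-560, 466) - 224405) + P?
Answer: -12185240778/54277 ≈ -2.2450e+5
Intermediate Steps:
P = -1/54277 (P = 1/(-54277) = -1/54277 ≈ -1.8424e-5)
w(K, j) = -96 (w(K, j) = (6*4)*(-4) = 24*(-4) = -96)
(w(-560, 466) - 224405) + P = (-96 - 224405) - 1/54277 = -224501 - 1/54277 = -12185240778/54277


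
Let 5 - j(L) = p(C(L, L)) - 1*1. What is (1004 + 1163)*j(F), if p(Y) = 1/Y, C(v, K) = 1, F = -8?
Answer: 10835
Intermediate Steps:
j(L) = 5 (j(L) = 5 - (1/1 - 1*1) = 5 - (1 - 1) = 5 - 1*0 = 5 + 0 = 5)
(1004 + 1163)*j(F) = (1004 + 1163)*5 = 2167*5 = 10835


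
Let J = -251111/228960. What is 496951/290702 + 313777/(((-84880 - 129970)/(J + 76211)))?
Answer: -795799178890828711423/7150114531656000 ≈ -1.1130e+5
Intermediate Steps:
J = -251111/228960 (J = -251111*1/228960 = -251111/228960 ≈ -1.0967)
496951/290702 + 313777/(((-84880 - 129970)/(J + 76211))) = 496951/290702 + 313777/(((-84880 - 129970)/(-251111/228960 + 76211))) = 496951*(1/290702) + 313777/((-214850/17449019449/228960)) = 496951/290702 + 313777/((-214850*228960/17449019449)) = 496951/290702 + 313777/(-49192056000/17449019449) = 496951/290702 + 313777*(-17449019449/49192056000) = 496951/290702 - 5475100975648873/49192056000 = -795799178890828711423/7150114531656000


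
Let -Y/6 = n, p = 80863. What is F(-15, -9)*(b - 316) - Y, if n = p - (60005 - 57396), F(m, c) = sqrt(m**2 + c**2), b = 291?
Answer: 469524 - 75*sqrt(34) ≈ 4.6909e+5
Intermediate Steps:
F(m, c) = sqrt(c**2 + m**2)
n = 78254 (n = 80863 - (60005 - 57396) = 80863 - 1*2609 = 80863 - 2609 = 78254)
Y = -469524 (Y = -6*78254 = -469524)
F(-15, -9)*(b - 316) - Y = sqrt((-9)**2 + (-15)**2)*(291 - 316) - 1*(-469524) = sqrt(81 + 225)*(-25) + 469524 = sqrt(306)*(-25) + 469524 = (3*sqrt(34))*(-25) + 469524 = -75*sqrt(34) + 469524 = 469524 - 75*sqrt(34)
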